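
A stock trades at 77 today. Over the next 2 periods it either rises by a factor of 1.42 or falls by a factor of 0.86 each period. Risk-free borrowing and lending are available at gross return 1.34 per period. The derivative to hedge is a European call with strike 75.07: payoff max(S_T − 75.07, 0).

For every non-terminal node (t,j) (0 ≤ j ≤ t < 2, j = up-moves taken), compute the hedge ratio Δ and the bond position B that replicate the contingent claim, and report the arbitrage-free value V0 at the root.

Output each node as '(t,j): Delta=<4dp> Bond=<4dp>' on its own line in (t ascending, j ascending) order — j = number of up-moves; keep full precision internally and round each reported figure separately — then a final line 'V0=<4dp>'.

No-arbitrage ⇒ martingale measure with p* = (R−d)/(u−d) = 0.8571.
At expiry t=2: V(2,0)=0.0000, V(2,1)=18.9624, V(2,2)=80.1928
Node (1,0) S=66.2200: V=(p*·18.9624+(1−p*)·0.0000)/1.34=12.1295; Δ=(18.9624−0.0000)/(94.0324−56.9492)=0.5113; B=V−Δ·S=-21.7320
Node (1,1) S=109.3400: V=(p*·80.1928+(1−p*)·18.9624)/1.34=53.3176; Δ=(80.1928−18.9624)/(155.2628−94.0324)=1.0000; B=V−Δ·S=-56.0224
Node (0,0) S=77.0000: V=(p*·53.3176+(1−p*)·12.1295)/1.34=35.3982; Δ=(53.3176−12.1295)/(109.3400−66.2200)=0.9552; B=V−Δ·S=-38.1521
The time-0 hedge costs 35.3982, which is the no-arbitrage price.

(0,0): Delta=0.9552 Bond=-38.1521
(1,0): Delta=0.5113 Bond=-21.7320
(1,1): Delta=1.0000 Bond=-56.0224
V0=35.3982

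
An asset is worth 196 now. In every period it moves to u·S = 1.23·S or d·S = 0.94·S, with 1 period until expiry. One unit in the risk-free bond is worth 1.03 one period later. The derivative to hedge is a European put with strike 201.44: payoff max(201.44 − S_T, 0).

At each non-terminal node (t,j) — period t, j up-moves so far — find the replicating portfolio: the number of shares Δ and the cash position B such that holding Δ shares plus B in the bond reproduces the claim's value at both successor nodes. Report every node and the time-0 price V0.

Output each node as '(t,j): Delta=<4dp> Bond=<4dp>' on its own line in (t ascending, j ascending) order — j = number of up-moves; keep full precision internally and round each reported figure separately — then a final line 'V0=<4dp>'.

The replicating-portfolio and risk-neutral prices coincide; use p* = (1.03−0.94)/(1.23−0.94) = 0.3103 for the latter.
Terminal values V(1,·): V(1,0)=17.2000, V(1,1)=0.0000
  t=0,j=0: stock 196.0000 → up 241.0800 (V=0.0000), down 184.2400 (V=17.2000). Price 11.5166; hedge Δ=-0.3026, bond B=70.8269.
Each (Δ,B) replicates both successor values, so the strategy is self-financing and V0 is arbitrage-free.

(0,0): Delta=-0.3026 Bond=70.8269
V0=11.5166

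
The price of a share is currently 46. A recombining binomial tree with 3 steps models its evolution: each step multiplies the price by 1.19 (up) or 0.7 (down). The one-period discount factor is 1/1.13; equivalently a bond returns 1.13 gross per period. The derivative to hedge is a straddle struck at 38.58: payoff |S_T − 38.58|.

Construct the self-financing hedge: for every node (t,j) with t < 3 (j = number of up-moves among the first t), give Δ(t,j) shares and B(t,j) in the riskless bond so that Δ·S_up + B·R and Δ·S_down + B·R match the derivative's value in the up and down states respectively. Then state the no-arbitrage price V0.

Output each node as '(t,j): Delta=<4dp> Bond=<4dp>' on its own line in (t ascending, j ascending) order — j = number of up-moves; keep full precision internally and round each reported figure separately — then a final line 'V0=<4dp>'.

(0,0): Delta=0.8129 Bond=-17.4303
(1,0): Delta=-0.3091 Bond=16.4326
(1,1): Delta=0.9050 Bond=-24.7375
(2,0): Delta=-1.0000 Bond=34.1416
(2,1): Delta=-0.2524 Bond=16.3959
(2,2): Delta=1.0000 Bond=-34.1416
V0=19.9634

Risk-neutral probability p* = (R−d)/(u−d) = (1.13−0.7)/(1.19−0.7) = 0.8776.
Terminal values V(3,·): V(3,0)=22.8020, V(3,1)=11.7574, V(3,2)=7.0184, V(3,3)=38.9373
(2,0): S=22.5400. Δ = (V_up−V_dn)/(S_up−S_dn) = (11.7574−22.8020)/(26.8226−15.7780) = -1.0000. V = [p*·11.7574 + (1−p*)·22.8020]/1.13 = 11.6016. B = V − Δ·S = 34.1416.
(2,1): S=38.3180. Δ = (V_up−V_dn)/(S_up−S_dn) = (7.0184−11.7574)/(45.5984−26.8226) = -0.2524. V = [p*·7.0184 + (1−p*)·11.7574]/1.13 = 6.7245. B = V − Δ·S = 16.3959.
(2,2): S=65.1406. Δ = (V_up−V_dn)/(S_up−S_dn) = (38.9373−7.0184)/(77.5173−45.5984) = 1.0000. V = [p*·38.9373 + (1−p*)·7.0184]/1.13 = 30.9990. B = V − Δ·S = -34.1416.
(1,0): S=32.2000. Δ = (V_up−V_dn)/(S_up−S_dn) = (6.7245−11.6016)/(38.3180−22.5400) = -0.3091. V = [p*·6.7245 + (1−p*)·11.6016]/1.13 = 6.4794. B = V − Δ·S = 16.4326.
(1,1): S=54.7400. Δ = (V_up−V_dn)/(S_up−S_dn) = (30.9990−6.7245)/(65.1406−38.3180) = 0.9050. V = [p*·30.9990 + (1−p*)·6.7245]/1.13 = 24.8023. B = V − Δ·S = -24.7375.
(0,0): S=46.0000. Δ = (V_up−V_dn)/(S_up−S_dn) = (24.8023−6.4794)/(54.7400−32.2000) = 0.8129. V = [p*·24.8023 + (1−p*)·6.4794]/1.13 = 19.9634. B = V − Δ·S = -17.4303.
Check: Δ(0,0)·S0 + B(0,0) = 19.9634 = V0.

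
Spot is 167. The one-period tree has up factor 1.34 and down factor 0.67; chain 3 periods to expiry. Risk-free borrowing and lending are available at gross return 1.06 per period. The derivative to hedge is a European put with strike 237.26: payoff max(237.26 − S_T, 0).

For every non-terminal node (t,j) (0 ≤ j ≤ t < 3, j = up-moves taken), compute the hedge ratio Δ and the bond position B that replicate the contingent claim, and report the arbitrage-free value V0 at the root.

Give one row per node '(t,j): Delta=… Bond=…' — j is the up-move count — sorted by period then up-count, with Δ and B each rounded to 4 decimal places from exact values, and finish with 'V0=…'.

(0,0): Delta=-0.5565 Bond=152.3931
(1,0): Delta=-1.0000 Bond=211.1606
(1,1): Delta=-0.3973 Bond=125.9093
(2,0): Delta=-1.0000 Bond=223.8302
(2,1): Delta=-1.0000 Bond=223.8302
(2,2): Delta=-0.1809 Bond=68.5855
V0=59.4586

No-arbitrage ⇒ martingale measure with p* = (R−d)/(u−d) = 0.5821.
Payoff layer (t=3): V(3,0)=187.0326, V(3,1)=136.8052, V(3,2)=36.3503, V(3,3)=0.0000
  t=2,j=0: stock 74.9663 → up 100.4548 (V=136.8052), down 50.2274 (V=187.0326). Price 148.8639; hedge Δ=-1.0000, bond B=223.8302.
  t=2,j=1: stock 149.9326 → up 200.9097 (V=36.3503), down 100.4548 (V=136.8052). Price 73.8976; hedge Δ=-1.0000, bond B=223.8302.
  t=2,j=2: stock 299.8652 → up 401.8194 (V=0.0000), down 200.9097 (V=36.3503). Price 14.3313; hedge Δ=-0.1809, bond B=68.5855.
  t=1,j=0: stock 111.8900 → up 149.9326 (V=73.8976), down 74.9663 (V=148.8639). Price 99.2706; hedge Δ=-1.0000, bond B=211.1606.
  t=1,j=1: stock 223.7800 → up 299.8652 (V=14.3313), down 149.9326 (V=73.8976). Price 37.0044; hedge Δ=-0.3973, bond B=125.9093.
  t=0,j=0: stock 167.0000 → up 223.7800 (V=37.0044), down 111.8900 (V=99.2706). Price 59.4586; hedge Δ=-0.5565, bond B=152.3931.
The time-0 hedge costs 59.4586, which is the no-arbitrage price.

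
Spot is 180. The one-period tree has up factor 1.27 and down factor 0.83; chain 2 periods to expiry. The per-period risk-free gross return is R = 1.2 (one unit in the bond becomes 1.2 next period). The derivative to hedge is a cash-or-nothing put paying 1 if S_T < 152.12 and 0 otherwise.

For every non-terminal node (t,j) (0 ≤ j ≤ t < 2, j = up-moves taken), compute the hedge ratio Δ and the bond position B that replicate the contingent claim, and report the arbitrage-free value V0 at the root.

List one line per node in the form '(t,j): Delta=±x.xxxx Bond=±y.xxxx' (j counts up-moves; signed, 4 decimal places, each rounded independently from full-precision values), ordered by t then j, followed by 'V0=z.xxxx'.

Since d<R<u, set p* = (R−d)/(u−d) = 0.8409; price each node as the discounted p*-expectation of its children.
Payoff layer (t=2): V(2,0)=1.0000, V(2,1)=0.0000, V(2,2)=0.0000
  t=1,j=0: stock 149.4000 → up 189.7380 (V=0.0000), down 124.0020 (V=1.0000). Price 0.1326; hedge Δ=-0.0152, bond B=2.4053.
  t=1,j=1: stock 228.6000 → up 290.3220 (V=0.0000), down 189.7380 (V=0.0000). Price 0.0000; hedge Δ=0.0000, bond B=0.0000.
  t=0,j=0: stock 180.0000 → up 228.6000 (V=0.0000), down 149.4000 (V=0.1326). Price 0.0176; hedge Δ=-0.0017, bond B=0.3189.
Each (Δ,B) replicates both successor values, so the strategy is self-financing and V0 is arbitrage-free.

(0,0): Delta=-0.0017 Bond=0.3189
(1,0): Delta=-0.0152 Bond=2.4053
(1,1): Delta=0.0000 Bond=0.0000
V0=0.0176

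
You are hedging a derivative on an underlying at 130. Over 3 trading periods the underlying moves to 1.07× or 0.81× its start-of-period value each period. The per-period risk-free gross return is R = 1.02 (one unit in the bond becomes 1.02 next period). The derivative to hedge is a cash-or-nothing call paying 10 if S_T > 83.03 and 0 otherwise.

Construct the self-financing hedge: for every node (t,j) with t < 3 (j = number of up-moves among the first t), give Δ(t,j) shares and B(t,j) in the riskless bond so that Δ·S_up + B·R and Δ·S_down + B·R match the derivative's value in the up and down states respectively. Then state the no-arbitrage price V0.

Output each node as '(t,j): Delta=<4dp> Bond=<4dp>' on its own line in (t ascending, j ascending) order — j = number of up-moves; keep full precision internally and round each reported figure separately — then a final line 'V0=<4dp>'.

(0,0): Delta=0.0105 Bond=7.9890
(1,0): Delta=0.0689 Bond=2.0048
(1,1): Delta=0.0000 Bond=9.6117
(2,0): Delta=0.4509 Bond=-30.5430
(2,1): Delta=0.0000 Bond=9.8039
(2,2): Delta=0.0000 Bond=9.8039
V0=9.3562

The replicating-portfolio and risk-neutral prices coincide; use p* = (1.02−0.81)/(1.07−0.81) = 0.8077 for the latter.
Terminal values V(3,·): V(3,0)=0.0000, V(3,1)=10.0000, V(3,2)=10.0000, V(3,3)=10.0000
Node (2,0) S=85.2930: V=(p*·10.0000+(1−p*)·0.0000)/1.02=7.9186; Δ=(10.0000−0.0000)/(91.2635−69.0873)=0.4509; B=V−Δ·S=-30.5430
Node (2,1) S=112.6710: V=(p*·10.0000+(1−p*)·10.0000)/1.02=9.8039; Δ=(10.0000−10.0000)/(120.5580−91.2635)=0.0000; B=V−Δ·S=9.8039
Node (2,2) S=148.8370: V=(p*·10.0000+(1−p*)·10.0000)/1.02=9.8039; Δ=(10.0000−10.0000)/(159.2556−120.5580)=0.0000; B=V−Δ·S=9.8039
Node (1,0) S=105.3000: V=(p*·9.8039+(1−p*)·7.9186)/1.02=9.2562; Δ=(9.8039−7.9186)/(112.6710−85.2930)=0.0689; B=V−Δ·S=2.0048
Node (1,1) S=139.1000: V=(p*·9.8039+(1−p*)·9.8039)/1.02=9.6117; Δ=(9.8039−9.8039)/(148.8370−112.6710)=0.0000; B=V−Δ·S=9.6117
Node (0,0) S=130.0000: V=(p*·9.6117+(1−p*)·9.2562)/1.02=9.3562; Δ=(9.6117−9.2562)/(139.1000−105.3000)=0.0105; B=V−Δ·S=7.9890
Check: Δ(0,0)·S0 + B(0,0) = 9.3562 = V0.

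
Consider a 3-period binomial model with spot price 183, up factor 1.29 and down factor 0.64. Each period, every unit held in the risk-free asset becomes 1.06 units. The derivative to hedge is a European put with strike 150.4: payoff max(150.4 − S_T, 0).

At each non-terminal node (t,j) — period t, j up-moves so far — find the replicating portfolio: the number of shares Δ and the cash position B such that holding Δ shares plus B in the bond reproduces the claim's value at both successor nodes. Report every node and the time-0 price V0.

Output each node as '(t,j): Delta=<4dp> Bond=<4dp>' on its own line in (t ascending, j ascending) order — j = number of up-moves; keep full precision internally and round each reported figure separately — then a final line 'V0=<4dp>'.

No-arbitrage ⇒ martingale measure with p* = (R−d)/(u−d) = 0.6462.
Payoff layer (t=3): V(3,0)=102.4276, V(3,1)=53.7057, V(3,2)=0.0000, V(3,3)=0.0000
Node (2,0) S=74.9568: V=(p*·53.7057+(1−p*)·102.4276)/1.06=66.9300; Δ=(53.7057−102.4276)/(96.6943−47.9724)=-1.0000; B=V−Δ·S=141.8868
Node (2,1) S=151.0848: V=(p*·0.0000+(1−p*)·53.7057)/1.06=17.9279; Δ=(0.0000−53.7057)/(194.8994−96.6943)=-0.5469; B=V−Δ·S=100.5521
Node (2,2) S=304.5303: V=(p*·0.0000+(1−p*)·0.0000)/1.06=0.0000; Δ=(0.0000−0.0000)/(392.8441−194.8994)=0.0000; B=V−Δ·S=0.0000
Node (1,0) S=117.1200: V=(p*·17.9279+(1−p*)·66.9300)/1.06=33.2708; Δ=(17.9279−66.9300)/(151.0848−74.9568)=-0.6437; B=V−Δ·S=108.6587
Node (1,1) S=236.0700: V=(p*·0.0000+(1−p*)·17.9279)/1.06=5.9846; Δ=(0.0000−17.9279)/(304.5303−151.0848)=-0.1168; B=V−Δ·S=33.5660
Node (0,0) S=183.0000: V=(p*·5.9846+(1−p*)·33.2708)/1.06=14.7545; Δ=(5.9846−33.2708)/(236.0700−117.1200)=-0.2294; B=V−Δ·S=56.7333
Self-financing check: at every node Δ·S+B equals the discounted successor values.

(0,0): Delta=-0.2294 Bond=56.7333
(1,0): Delta=-0.6437 Bond=108.6587
(1,1): Delta=-0.1168 Bond=33.5660
(2,0): Delta=-1.0000 Bond=141.8868
(2,1): Delta=-0.5469 Bond=100.5521
(2,2): Delta=0.0000 Bond=0.0000
V0=14.7545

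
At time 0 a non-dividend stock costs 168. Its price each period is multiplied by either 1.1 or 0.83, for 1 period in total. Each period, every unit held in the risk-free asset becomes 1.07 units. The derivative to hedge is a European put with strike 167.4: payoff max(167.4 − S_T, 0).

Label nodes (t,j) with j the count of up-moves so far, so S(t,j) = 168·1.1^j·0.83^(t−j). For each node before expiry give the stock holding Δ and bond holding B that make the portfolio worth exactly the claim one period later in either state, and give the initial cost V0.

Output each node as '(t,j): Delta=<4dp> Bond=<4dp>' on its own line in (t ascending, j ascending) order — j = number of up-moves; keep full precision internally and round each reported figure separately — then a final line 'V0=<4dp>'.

Risk-neutral probability p* = (R−d)/(u−d) = (1.07−0.83)/(1.1−0.83) = 0.8889.
Terminal values V(1,·): V(1,0)=27.9600, V(1,1)=0.0000
(0,0): S=168.0000. Δ = (V_up−V_dn)/(S_up−S_dn) = (0.0000−27.9600)/(184.8000−139.4400) = -0.6164. V = [p*·0.0000 + (1−p*)·27.9600]/1.07 = 2.9034. B = V − Δ·S = 106.4590.
Self-financing check: at every node Δ·S+B equals the discounted successor values.

(0,0): Delta=-0.6164 Bond=106.4590
V0=2.9034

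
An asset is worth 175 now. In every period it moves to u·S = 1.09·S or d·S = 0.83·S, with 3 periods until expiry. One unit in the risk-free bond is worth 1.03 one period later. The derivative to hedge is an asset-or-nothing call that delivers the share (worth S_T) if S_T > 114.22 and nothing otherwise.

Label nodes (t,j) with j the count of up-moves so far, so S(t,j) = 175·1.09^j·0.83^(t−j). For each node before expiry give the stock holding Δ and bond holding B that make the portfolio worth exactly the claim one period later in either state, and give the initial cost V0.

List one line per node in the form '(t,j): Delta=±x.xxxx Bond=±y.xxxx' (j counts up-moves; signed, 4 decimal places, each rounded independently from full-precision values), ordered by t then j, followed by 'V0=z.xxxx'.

Under the risk-neutral measure, an up-move has probability p* = (R−d)/(u−d) = 0.7692 and values discount at R = 1.03.
Terminal payoffs: V(3,0)=0.0000, V(3,1)=131.4077, V(3,2)=172.5715, V(3,3)=226.6301
Node (2,0) S=120.5575: V=(p*·131.4077+(1−p*)·0.0000)/1.03=98.1387; Δ=(131.4077−0.0000)/(131.4077−100.0627)=4.1923; B=V−Δ·S=-407.2755
Node (2,1) S=158.3225: V=(p*·172.5715+(1−p*)·131.4077)/1.03=158.3225; Δ=(172.5715−131.4077)/(172.5715−131.4077)=1.0000; B=V−Δ·S=0.0000
Node (2,2) S=207.9175: V=(p*·226.6301+(1−p*)·172.5715)/1.03=207.9175; Δ=(226.6301−172.5715)/(226.6301−172.5715)=1.0000; B=V−Δ·S=0.0000
Node (1,0) S=145.2500: V=(p*·158.3225+(1−p*)·98.1387)/1.03=140.2271; Δ=(158.3225−98.1387)/(158.3225−120.5575)=1.5936; B=V−Δ·S=-91.2492
Node (1,1) S=190.7500: V=(p*·207.9175+(1−p*)·158.3225)/1.03=190.7500; Δ=(207.9175−158.3225)/(207.9175−158.3225)=1.0000; B=V−Δ·S=0.0000
Node (0,0) S=175.0000: V=(p*·190.7500+(1−p*)·140.2271)/1.03=173.8746; Δ=(190.7500−140.2271)/(190.7500−145.2500)=1.1104; B=V−Δ·S=-20.4442
Each (Δ,B) replicates both successor values, so the strategy is self-financing and V0 is arbitrage-free.

(0,0): Delta=1.1104 Bond=-20.4442
(1,0): Delta=1.5936 Bond=-91.2492
(1,1): Delta=1.0000 Bond=0.0000
(2,0): Delta=4.1923 Bond=-407.2755
(2,1): Delta=1.0000 Bond=0.0000
(2,2): Delta=1.0000 Bond=0.0000
V0=173.8746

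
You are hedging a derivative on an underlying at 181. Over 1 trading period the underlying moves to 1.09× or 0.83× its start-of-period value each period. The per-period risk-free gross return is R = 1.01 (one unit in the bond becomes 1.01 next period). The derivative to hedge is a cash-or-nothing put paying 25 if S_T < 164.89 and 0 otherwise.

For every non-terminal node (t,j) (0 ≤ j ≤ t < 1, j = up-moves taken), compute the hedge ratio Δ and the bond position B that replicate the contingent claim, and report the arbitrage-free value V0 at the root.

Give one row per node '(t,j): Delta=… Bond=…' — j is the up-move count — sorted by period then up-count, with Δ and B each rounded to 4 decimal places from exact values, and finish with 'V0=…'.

(0,0): Delta=-0.5312 Bond=103.7700
V0=7.6161

Under the risk-neutral measure, an up-move has probability p* = (R−d)/(u−d) = 0.6923 and values discount at R = 1.01.
Terminal values V(1,·): V(1,0)=25.0000, V(1,1)=0.0000
Node (0,0) S=181.0000: V=(p*·0.0000+(1−p*)·25.0000)/1.01=7.6161; Δ=(0.0000−25.0000)/(197.2900−150.2300)=-0.5312; B=V−Δ·S=103.7700
Check: Δ(0,0)·S0 + B(0,0) = 7.6161 = V0.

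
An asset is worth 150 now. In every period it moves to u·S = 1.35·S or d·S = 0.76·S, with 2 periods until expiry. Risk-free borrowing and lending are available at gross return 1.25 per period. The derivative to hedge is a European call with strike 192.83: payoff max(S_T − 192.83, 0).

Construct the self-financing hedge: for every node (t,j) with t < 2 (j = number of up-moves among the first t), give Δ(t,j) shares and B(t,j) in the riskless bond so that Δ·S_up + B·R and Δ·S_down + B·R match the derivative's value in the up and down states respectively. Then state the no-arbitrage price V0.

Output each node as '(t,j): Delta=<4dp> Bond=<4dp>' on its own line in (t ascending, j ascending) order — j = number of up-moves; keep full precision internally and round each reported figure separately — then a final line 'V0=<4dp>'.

(0,0): Delta=0.6047 Bond=-55.1473
(1,0): Delta=0.0000 Bond=0.0000
(1,1): Delta=0.6742 Bond=-83.0023
V0=35.5555

No-arbitrage ⇒ martingale measure with p* = (R−d)/(u−d) = 0.8305.
At expiry t=2: V(2,0)=0.0000, V(2,1)=0.0000, V(2,2)=80.5450
(1,0): S=114.0000. Δ = (V_up−V_dn)/(S_up−S_dn) = (0.0000−0.0000)/(153.9000−86.6400) = 0.0000. V = [p*·0.0000 + (1−p*)·0.0000]/1.25 = 0.0000. B = V − Δ·S = 0.0000.
(1,1): S=202.5000. Δ = (V_up−V_dn)/(S_up−S_dn) = (80.5450−0.0000)/(273.3750−153.9000) = 0.6742. V = [p*·80.5450 + (1−p*)·0.0000]/1.25 = 53.5146. B = V − Δ·S = -83.0023.
(0,0): S=150.0000. Δ = (V_up−V_dn)/(S_up−S_dn) = (53.5146−0.0000)/(202.5000−114.0000) = 0.6047. V = [p*·53.5146 + (1−p*)·0.0000]/1.25 = 35.5555. B = V − Δ·S = -55.1473.
Self-financing check: at every node Δ·S+B equals the discounted successor values.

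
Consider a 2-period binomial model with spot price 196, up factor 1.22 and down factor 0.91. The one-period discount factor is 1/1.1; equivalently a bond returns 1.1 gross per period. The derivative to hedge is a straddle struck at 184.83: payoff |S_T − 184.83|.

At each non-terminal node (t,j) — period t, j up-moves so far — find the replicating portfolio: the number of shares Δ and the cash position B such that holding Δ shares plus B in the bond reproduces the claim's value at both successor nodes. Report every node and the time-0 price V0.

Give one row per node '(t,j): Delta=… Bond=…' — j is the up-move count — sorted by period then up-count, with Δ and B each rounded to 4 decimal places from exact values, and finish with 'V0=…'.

The replicating-portfolio and risk-neutral prices coincide; use p* = (1.1−0.91)/(1.22−0.91) = 0.6129 for the latter.
At expiry t=2: V(2,0)=22.5224, V(2,1)=32.7692, V(2,2)=106.8964
Node (1,0) S=178.3600: V=(p*·32.7692+(1−p*)·22.5224)/1.1=26.1843; Δ=(32.7692−22.5224)/(217.5992−162.3076)=0.1853; B=V−Δ·S=-6.8699
Node (1,1) S=239.1200: V=(p*·106.8964+(1−p*)·32.7692)/1.1=71.0927; Δ=(106.8964−32.7692)/(291.7264−217.5992)=1.0000; B=V−Δ·S=-168.0273
Node (0,0) S=196.0000: V=(p*·71.0927+(1−p*)·26.1843)/1.1=48.8262; Δ=(71.0927−26.1843)/(239.1200−178.3600)=0.7391; B=V−Δ·S=-96.0398
Self-financing check: at every node Δ·S+B equals the discounted successor values.

(0,0): Delta=0.7391 Bond=-96.0398
(1,0): Delta=0.1853 Bond=-6.8699
(1,1): Delta=1.0000 Bond=-168.0273
V0=48.8262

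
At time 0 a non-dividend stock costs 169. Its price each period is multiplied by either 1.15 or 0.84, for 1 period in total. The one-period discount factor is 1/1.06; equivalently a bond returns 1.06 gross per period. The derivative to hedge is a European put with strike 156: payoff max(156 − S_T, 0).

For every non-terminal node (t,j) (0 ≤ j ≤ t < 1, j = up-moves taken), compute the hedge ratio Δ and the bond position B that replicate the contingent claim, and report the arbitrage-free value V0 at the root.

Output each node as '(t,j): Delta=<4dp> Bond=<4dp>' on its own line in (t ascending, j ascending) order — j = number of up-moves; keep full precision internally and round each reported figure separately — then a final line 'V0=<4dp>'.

Since d<R<u, set p* = (R−d)/(u−d) = 0.7097; price each node as the discounted p*-expectation of its children.
Terminal payoffs: V(1,0)=14.0400, V(1,1)=0.0000
Node (0,0) S=169.0000: V=(p*·0.0000+(1−p*)·14.0400)/1.06=3.8454; Δ=(0.0000−14.0400)/(194.3500−141.9600)=-0.2680; B=V−Δ·S=49.1357
Self-financing check: at every node Δ·S+B equals the discounted successor values.

(0,0): Delta=-0.2680 Bond=49.1357
V0=3.8454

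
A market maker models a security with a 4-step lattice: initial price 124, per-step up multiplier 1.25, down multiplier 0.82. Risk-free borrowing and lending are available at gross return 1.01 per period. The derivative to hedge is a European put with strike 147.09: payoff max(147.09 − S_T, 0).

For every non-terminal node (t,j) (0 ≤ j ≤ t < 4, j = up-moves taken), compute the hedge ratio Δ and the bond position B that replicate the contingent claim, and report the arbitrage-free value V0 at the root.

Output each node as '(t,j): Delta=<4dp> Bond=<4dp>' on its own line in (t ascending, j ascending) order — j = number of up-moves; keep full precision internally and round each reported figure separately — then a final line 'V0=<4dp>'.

Risk-neutral probability p* = (R−d)/(u−d) = (1.01−0.82)/(1.25−0.82) = 0.4419.
Payoff layer (t=4): V(4,0)=91.0269, V(4,1)=61.6280, V(4,2)=16.8125, V(4,3)=0.0000, V(4,4)=0.0000
  t=3,j=0: stock 68.3696 → up 85.4620 (V=61.6280), down 56.0631 (V=91.0269). Price 77.2640; hedge Δ=-1.0000, bond B=145.6337.
  t=3,j=1: stock 104.2220 → up 130.2775 (V=16.8125), down 85.4620 (V=61.6280). Price 41.4117; hedge Δ=-1.0000, bond B=145.6337.
  t=3,j=2: stock 158.8750 → up 198.5938 (V=0.0000), down 130.2775 (V=16.8125). Price 9.2908; hedge Δ=-0.2461, bond B=48.3897.
  t=3,j=3: stock 242.1875 → up 302.7344 (V=0.0000), down 198.5938 (V=0.0000). Price 0.0000; hedge Δ=0.0000, bond B=0.0000.
  t=2,j=0: stock 83.3776 → up 104.2220 (V=41.4117), down 68.3696 (V=77.2640). Price 60.8141; hedge Δ=-1.0000, bond B=144.1917.
  t=2,j=1: stock 127.1000 → up 158.8750 (V=9.2908), down 104.2220 (V=41.4117). Price 26.9492; hedge Δ=-0.5877, bond B=101.6489.
  t=2,j=2: stock 193.7500 → up 242.1875 (V=0.0000), down 158.8750 (V=9.2908). Price 5.1342; hedge Δ=-0.1115, bond B=26.7408.
  t=1,j=0: stock 101.6800 → up 127.1000 (V=26.9492), down 83.3776 (V=60.8141). Price 45.3966; hedge Δ=-0.7745, bond B=124.1522.
  t=1,j=1: stock 155.0000 → up 193.7500 (V=5.1342), down 127.1000 (V=26.9492). Price 17.1387; hedge Δ=-0.3273, bond B=67.8712.
  t=0,j=0: stock 124.0000 → up 155.0000 (V=17.1387), down 101.6800 (V=45.3966). Price 32.5847; hedge Δ=-0.5300, bond B=98.3009.
The time-0 hedge costs 32.5847, which is the no-arbitrage price.

(0,0): Delta=-0.5300 Bond=98.3009
(1,0): Delta=-0.7745 Bond=124.1522
(1,1): Delta=-0.3273 Bond=67.8712
(2,0): Delta=-1.0000 Bond=144.1917
(2,1): Delta=-0.5877 Bond=101.6489
(2,2): Delta=-0.1115 Bond=26.7408
(3,0): Delta=-1.0000 Bond=145.6337
(3,1): Delta=-1.0000 Bond=145.6337
(3,2): Delta=-0.2461 Bond=48.3897
(3,3): Delta=0.0000 Bond=0.0000
V0=32.5847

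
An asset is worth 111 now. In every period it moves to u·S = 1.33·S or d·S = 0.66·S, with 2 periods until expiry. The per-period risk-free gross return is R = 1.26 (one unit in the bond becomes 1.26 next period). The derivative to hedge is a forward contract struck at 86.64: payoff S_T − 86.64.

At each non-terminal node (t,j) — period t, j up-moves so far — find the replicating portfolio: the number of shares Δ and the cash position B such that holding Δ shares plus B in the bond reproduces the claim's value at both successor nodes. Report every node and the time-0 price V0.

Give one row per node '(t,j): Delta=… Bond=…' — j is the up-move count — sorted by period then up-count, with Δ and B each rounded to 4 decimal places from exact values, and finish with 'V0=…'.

The replicating-portfolio and risk-neutral prices coincide; use p* = (1.26−0.66)/(1.33−0.66) = 0.8955 for the latter.
Payoff layer (t=2): V(2,0)=-38.2884, V(2,1)=10.7958, V(2,2)=109.7079
  t=1,j=0: stock 73.2600 → up 97.4358 (V=10.7958), down 48.3516 (V=-38.2884). Price 4.4981; hedge Δ=1.0000, bond B=-68.7619.
  t=1,j=1: stock 147.6300 → up 196.3479 (V=109.7079), down 97.4358 (V=10.7958). Price 78.8681; hedge Δ=1.0000, bond B=-68.7619.
  t=0,j=0: stock 111.0000 → up 147.6300 (V=78.8681), down 73.2600 (V=4.4981). Price 56.4271; hedge Δ=1.0000, bond B=-54.5729.
Self-financing check: at every node Δ·S+B equals the discounted successor values.

(0,0): Delta=1.0000 Bond=-54.5729
(1,0): Delta=1.0000 Bond=-68.7619
(1,1): Delta=1.0000 Bond=-68.7619
V0=56.4271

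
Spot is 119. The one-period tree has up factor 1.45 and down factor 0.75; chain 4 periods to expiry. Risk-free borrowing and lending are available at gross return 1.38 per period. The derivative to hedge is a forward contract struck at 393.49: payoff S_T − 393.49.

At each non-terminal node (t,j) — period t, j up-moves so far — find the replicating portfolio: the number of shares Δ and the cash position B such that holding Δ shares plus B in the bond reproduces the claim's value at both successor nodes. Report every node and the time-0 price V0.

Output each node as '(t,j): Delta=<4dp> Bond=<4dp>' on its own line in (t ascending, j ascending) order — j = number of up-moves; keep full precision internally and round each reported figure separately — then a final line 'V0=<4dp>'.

Since d<R<u, set p* = (R−d)/(u−d) = 0.9000; price each node as the discounted p*-expectation of its children.
Terminal payoffs: V(4,0)=-355.8377, V(4,1)=-320.6955, V(4,2)=-252.7539, V(4,3)=-121.4002, V(4,4)=132.5502
(3,0): S=50.2031. Δ = (V_up−V_dn)/(S_up−S_dn) = (-320.6955−-355.8377)/(72.7945−37.6523) = 1.0000. V = [p*·-320.6955 + (1−p*)·-355.8377]/1.38 = -234.9346. B = V − Δ·S = -285.1377.
(3,1): S=97.0594. Δ = (V_up−V_dn)/(S_up−S_dn) = (-252.7539−-320.6955)/(140.7361−72.7945) = 1.0000. V = [p*·-252.7539 + (1−p*)·-320.6955]/1.38 = -188.0783. B = V − Δ·S = -285.1377.
(3,2): S=187.6481. Δ = (V_up−V_dn)/(S_up−S_dn) = (-121.4002−-252.7539)/(272.0898−140.7361) = 1.0000. V = [p*·-121.4002 + (1−p*)·-252.7539]/1.38 = -97.4896. B = V − Δ·S = -285.1377.
(3,3): S=362.7864. Δ = (V_up−V_dn)/(S_up−S_dn) = (132.5502−-121.4002)/(526.0402−272.0898) = 1.0000. V = [p*·132.5502 + (1−p*)·-121.4002]/1.38 = 77.6487. B = V − Δ·S = -285.1377.
(2,0): S=66.9375. Δ = (V_up−V_dn)/(S_up−S_dn) = (-188.0783−-234.9346)/(97.0594−50.2031) = 1.0000. V = [p*·-188.0783 + (1−p*)·-234.9346]/1.38 = -139.6840. B = V − Δ·S = -206.6215.
(2,1): S=129.4125. Δ = (V_up−V_dn)/(S_up−S_dn) = (-97.4896−-188.0783)/(187.6481−97.0594) = 1.0000. V = [p*·-97.4896 + (1−p*)·-188.0783]/1.38 = -77.2090. B = V − Δ·S = -206.6215.
(2,2): S=250.1975. Δ = (V_up−V_dn)/(S_up−S_dn) = (77.6487−-97.4896)/(362.7864−187.6481) = 1.0000. V = [p*·77.6487 + (1−p*)·-97.4896]/1.38 = 43.5760. B = V − Δ·S = -206.6215.
(1,0): S=89.2500. Δ = (V_up−V_dn)/(S_up−S_dn) = (-77.2090−-139.6840)/(129.4125−66.9375) = 1.0000. V = [p*·-77.2090 + (1−p*)·-139.6840]/1.38 = -60.4757. B = V − Δ·S = -149.7257.
(1,1): S=172.5500. Δ = (V_up−V_dn)/(S_up−S_dn) = (43.5760−-77.2090)/(250.1975−129.4125) = 1.0000. V = [p*·43.5760 + (1−p*)·-77.2090]/1.38 = 22.8243. B = V − Δ·S = -149.7257.
(0,0): S=119.0000. Δ = (V_up−V_dn)/(S_up−S_dn) = (22.8243−-60.4757)/(172.5500−89.2500) = 1.0000. V = [p*·22.8243 + (1−p*)·-60.4757]/1.38 = 10.5031. B = V − Δ·S = -108.4969.
Check: Δ(0,0)·S0 + B(0,0) = 10.5031 = V0.

(0,0): Delta=1.0000 Bond=-108.4969
(1,0): Delta=1.0000 Bond=-149.7257
(1,1): Delta=1.0000 Bond=-149.7257
(2,0): Delta=1.0000 Bond=-206.6215
(2,1): Delta=1.0000 Bond=-206.6215
(2,2): Delta=1.0000 Bond=-206.6215
(3,0): Delta=1.0000 Bond=-285.1377
(3,1): Delta=1.0000 Bond=-285.1377
(3,2): Delta=1.0000 Bond=-285.1377
(3,3): Delta=1.0000 Bond=-285.1377
V0=10.5031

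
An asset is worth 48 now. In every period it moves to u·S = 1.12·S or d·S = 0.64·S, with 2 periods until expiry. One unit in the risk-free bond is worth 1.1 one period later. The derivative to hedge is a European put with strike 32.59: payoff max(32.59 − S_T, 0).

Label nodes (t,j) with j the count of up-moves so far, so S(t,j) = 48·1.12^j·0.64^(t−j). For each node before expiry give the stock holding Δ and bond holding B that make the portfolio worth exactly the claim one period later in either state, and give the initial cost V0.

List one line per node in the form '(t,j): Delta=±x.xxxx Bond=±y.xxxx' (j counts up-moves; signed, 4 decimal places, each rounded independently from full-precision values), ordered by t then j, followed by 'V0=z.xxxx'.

Under the risk-neutral measure, an up-move has probability p* = (R−d)/(u−d) = 0.9583 and values discount at R = 1.1.
At expiry t=2: V(2,0)=12.9292, V(2,1)=0.0000, V(2,2)=0.0000
  t=1,j=0: stock 30.7200 → up 34.4064 (V=0.0000), down 19.6608 (V=12.9292). Price 0.4897; hedge Δ=-0.8768, bond B=27.4256.
  t=1,j=1: stock 53.7600 → up 60.2112 (V=0.0000), down 34.4064 (V=0.0000). Price 0.0000; hedge Δ=0.0000, bond B=0.0000.
  t=0,j=0: stock 48.0000 → up 53.7600 (V=0.0000), down 30.7200 (V=0.4897). Price 0.0186; hedge Δ=-0.0213, bond B=1.0388.
Check: Δ(0,0)·S0 + B(0,0) = 0.0186 = V0.

(0,0): Delta=-0.0213 Bond=1.0388
(1,0): Delta=-0.8768 Bond=27.4256
(1,1): Delta=0.0000 Bond=0.0000
V0=0.0186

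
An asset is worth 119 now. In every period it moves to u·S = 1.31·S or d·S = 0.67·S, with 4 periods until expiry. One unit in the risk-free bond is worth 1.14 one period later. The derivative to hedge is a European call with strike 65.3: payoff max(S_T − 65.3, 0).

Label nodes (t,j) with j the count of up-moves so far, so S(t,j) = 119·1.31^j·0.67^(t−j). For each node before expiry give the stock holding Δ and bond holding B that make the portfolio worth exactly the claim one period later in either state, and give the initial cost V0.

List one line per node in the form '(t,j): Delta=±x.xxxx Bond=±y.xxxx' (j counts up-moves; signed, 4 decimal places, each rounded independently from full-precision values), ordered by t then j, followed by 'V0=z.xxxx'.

Risk-neutral probability p* = (R−d)/(u−d) = (1.14−0.67)/(1.31−0.67) = 0.7344.
Terminal values V(4,·): V(4,0)=0.0000, V(4,1)=0.0000, V(4,2)=26.3725, V(4,3)=113.9403, V(4,4)=285.1549
Node (3,0) S=35.7908: V=(p*·0.0000+(1−p*)·0.0000)/1.14=0.0000; Δ=(0.0000−0.0000)/(46.8859−23.9798)=0.0000; B=V−Δ·S=0.0000
Node (3,1) S=69.9790: V=(p*·26.3725+(1−p*)·0.0000)/1.14=16.9889; Δ=(26.3725−0.0000)/(91.6725−46.8859)=0.5888; B=V−Δ·S=-24.2182
Node (3,2) S=136.8247: V=(p*·113.9403+(1−p*)·26.3725)/1.14=79.5440; Δ=(113.9403−26.3725)/(179.2403−91.6725)=1.0000; B=V−Δ·S=-57.2807
Node (3,3) S=267.5228: V=(p*·285.1549+(1−p*)·113.9403)/1.14=210.2421; Δ=(285.1549−113.9403)/(350.4549−179.2403)=1.0000; B=V−Δ·S=-57.2807
Node (2,0) S=53.4191: V=(p*·16.9889+(1−p*)·0.0000)/1.14=10.9440; Δ=(16.9889−0.0000)/(69.9790−35.7908)=0.4969; B=V−Δ·S=-15.6011
Node (2,1) S=104.4463: V=(p*·79.5440+(1−p*)·16.9889)/1.14=55.1998; Δ=(79.5440−16.9889)/(136.8247−69.9790)=0.9358; B=V−Δ·S=-42.5425
Node (2,2) S=204.2159: V=(p*·210.2421+(1−p*)·79.5440)/1.14=153.9697; Δ=(210.2421−79.5440)/(267.5228−136.8247)=1.0000; B=V−Δ·S=-50.2462
Node (1,0) S=79.7300: V=(p*·55.1998+(1−p*)·10.9440)/1.14=38.1091; Δ=(55.1998−10.9440)/(104.4463−53.4191)=0.8673; B=V−Δ·S=-31.0405
Node (1,1) S=155.8900: V=(p*·153.9697+(1−p*)·55.1998)/1.14=112.0473; Δ=(153.9697−55.1998)/(204.2159−104.4463)=0.9900; B=V−Δ·S=-42.2806
Node (0,0) S=119.0000: V=(p*·112.0473+(1−p*)·38.1091)/1.14=81.0592; Δ=(112.0473−38.1091)/(155.8900−79.7300)=0.9708; B=V−Δ·S=-34.4693
Each (Δ,B) replicates both successor values, so the strategy is self-financing and V0 is arbitrage-free.

(0,0): Delta=0.9708 Bond=-34.4693
(1,0): Delta=0.8673 Bond=-31.0405
(1,1): Delta=0.9900 Bond=-42.2806
(2,0): Delta=0.4969 Bond=-15.6011
(2,1): Delta=0.9358 Bond=-42.5425
(2,2): Delta=1.0000 Bond=-50.2462
(3,0): Delta=0.0000 Bond=0.0000
(3,1): Delta=0.5888 Bond=-24.2182
(3,2): Delta=1.0000 Bond=-57.2807
(3,3): Delta=1.0000 Bond=-57.2807
V0=81.0592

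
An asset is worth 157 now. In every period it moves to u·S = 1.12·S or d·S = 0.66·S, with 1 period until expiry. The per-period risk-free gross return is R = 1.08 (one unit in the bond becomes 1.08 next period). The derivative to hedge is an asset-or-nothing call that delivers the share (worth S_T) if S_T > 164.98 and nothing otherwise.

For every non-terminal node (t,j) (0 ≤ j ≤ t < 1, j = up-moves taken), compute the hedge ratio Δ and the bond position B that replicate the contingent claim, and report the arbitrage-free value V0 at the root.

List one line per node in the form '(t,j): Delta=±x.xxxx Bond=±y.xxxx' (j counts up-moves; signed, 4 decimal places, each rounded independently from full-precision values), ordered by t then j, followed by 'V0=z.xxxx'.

(0,0): Delta=2.4348 Bond=-233.6039
V0=148.6570

Risk-neutral probability p* = (R−d)/(u−d) = (1.08−0.66)/(1.12−0.66) = 0.9130.
At expiry t=1: V(1,0)=0.0000, V(1,1)=175.8400
(0,0): S=157.0000. Δ = (V_up−V_dn)/(S_up−S_dn) = (175.8400−0.0000)/(175.8400−103.6200) = 2.4348. V = [p*·175.8400 + (1−p*)·0.0000]/1.08 = 148.6570. B = V − Δ·S = -233.6039.
Root portfolio cost Δ·157+B reproduces V0=148.6570.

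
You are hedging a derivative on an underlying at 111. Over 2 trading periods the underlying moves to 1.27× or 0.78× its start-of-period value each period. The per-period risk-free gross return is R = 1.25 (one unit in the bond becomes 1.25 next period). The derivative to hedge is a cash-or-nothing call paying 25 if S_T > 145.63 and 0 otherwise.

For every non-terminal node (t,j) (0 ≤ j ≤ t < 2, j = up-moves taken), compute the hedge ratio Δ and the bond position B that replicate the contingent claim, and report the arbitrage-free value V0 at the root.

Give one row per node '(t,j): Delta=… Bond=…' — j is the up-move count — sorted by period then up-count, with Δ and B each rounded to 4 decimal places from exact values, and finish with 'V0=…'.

Since d<R<u, set p* = (R−d)/(u−d) = 0.9592; price each node as the discounted p*-expectation of its children.
At expiry t=2: V(2,0)=0.0000, V(2,1)=0.0000, V(2,2)=25.0000
  t=1,j=0: stock 86.5800 → up 109.9566 (V=0.0000), down 67.5324 (V=0.0000). Price 0.0000; hedge Δ=0.0000, bond B=0.0000.
  t=1,j=1: stock 140.9700 → up 179.0319 (V=25.0000), down 109.9566 (V=0.0000). Price 19.1837; hedge Δ=0.3619, bond B=-31.8367.
  t=0,j=0: stock 111.0000 → up 140.9700 (V=19.1837), down 86.5800 (V=0.0000). Price 14.7205; hedge Δ=0.3527, bond B=-24.4298.
Self-financing check: at every node Δ·S+B equals the discounted successor values.

(0,0): Delta=0.3527 Bond=-24.4298
(1,0): Delta=0.0000 Bond=0.0000
(1,1): Delta=0.3619 Bond=-31.8367
V0=14.7205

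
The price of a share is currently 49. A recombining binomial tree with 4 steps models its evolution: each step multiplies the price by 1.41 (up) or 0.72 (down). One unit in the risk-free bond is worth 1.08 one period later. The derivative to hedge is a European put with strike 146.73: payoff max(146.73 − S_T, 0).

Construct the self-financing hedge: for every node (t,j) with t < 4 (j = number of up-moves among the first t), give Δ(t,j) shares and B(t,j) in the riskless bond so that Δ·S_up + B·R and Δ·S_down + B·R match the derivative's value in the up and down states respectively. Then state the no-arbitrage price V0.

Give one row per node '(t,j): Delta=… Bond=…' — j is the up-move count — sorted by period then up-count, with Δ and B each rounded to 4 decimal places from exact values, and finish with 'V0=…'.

Risk-neutral probability p* = (R−d)/(u−d) = (1.08−0.72)/(1.41−0.72) = 0.5217.
Terminal values V(4,·): V(4,0)=133.5618, V(4,1)=120.9423, V(4,2)=96.2291, V(4,3)=47.8324, V(4,4)=0.0000
  t=3,j=0: stock 18.2892 → up 25.7877 (V=120.9423), down 13.1682 (V=133.5618). Price 117.5720; hedge Δ=-1.0000, bond B=135.8611.
  t=3,j=1: stock 35.8163 → up 50.5009 (V=96.2291), down 25.7877 (V=120.9423). Price 100.0449; hedge Δ=-1.0000, bond B=135.8611.
  t=3,j=2: stock 70.1402 → up 98.8976 (V=47.8324), down 50.5009 (V=96.2291). Price 65.7209; hedge Δ=-1.0000, bond B=135.8611.
  t=3,j=3: stock 137.3578 → up 193.6745 (V=0.0000), down 98.8976 (V=47.8324). Price 21.1818; hedge Δ=-0.5047, bond B=90.5041.
  t=2,j=0: stock 25.4016 → up 35.8163 (V=100.0449), down 18.2892 (V=117.5720). Price 100.3957; hedge Δ=-1.0000, bond B=125.7973.
  t=2,j=1: stock 49.7448 → up 70.1402 (V=65.7209), down 35.8163 (V=100.0449). Price 76.0525; hedge Δ=-1.0000, bond B=125.7973.
  t=2,j=2: stock 97.4169 → up 137.3578 (V=21.1818), down 70.1402 (V=65.7209). Price 39.3362; hedge Δ=-0.6626, bond B=103.8857.
  t=1,j=0: stock 35.2800 → up 49.7448 (V=76.0525), down 25.4016 (V=100.3957). Price 81.1990; hedge Δ=-1.0000, bond B=116.4790.
  t=1,j=1: stock 69.0900 → up 97.4169 (V=39.3362), down 49.7448 (V=76.0525). Price 52.6817; hedge Δ=-0.7702, bond B=105.8937.
  t=0,j=0: stock 49.0000 → up 69.0900 (V=52.6817), down 35.2800 (V=81.1990). Price 61.4078; hedge Δ=-0.8435, bond B=102.7372.
Each (Δ,B) replicates both successor values, so the strategy is self-financing and V0 is arbitrage-free.

(0,0): Delta=-0.8435 Bond=102.7372
(1,0): Delta=-1.0000 Bond=116.4790
(1,1): Delta=-0.7702 Bond=105.8937
(2,0): Delta=-1.0000 Bond=125.7973
(2,1): Delta=-1.0000 Bond=125.7973
(2,2): Delta=-0.6626 Bond=103.8857
(3,0): Delta=-1.0000 Bond=135.8611
(3,1): Delta=-1.0000 Bond=135.8611
(3,2): Delta=-1.0000 Bond=135.8611
(3,3): Delta=-0.5047 Bond=90.5041
V0=61.4078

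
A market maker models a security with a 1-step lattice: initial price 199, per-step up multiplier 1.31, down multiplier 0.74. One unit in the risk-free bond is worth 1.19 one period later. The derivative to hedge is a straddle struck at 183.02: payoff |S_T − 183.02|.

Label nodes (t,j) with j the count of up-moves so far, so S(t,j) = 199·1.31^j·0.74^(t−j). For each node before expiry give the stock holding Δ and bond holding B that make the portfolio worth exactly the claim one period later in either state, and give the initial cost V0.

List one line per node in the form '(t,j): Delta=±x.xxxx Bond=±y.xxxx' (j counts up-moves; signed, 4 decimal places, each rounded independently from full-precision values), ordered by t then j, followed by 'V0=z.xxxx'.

Under the risk-neutral measure, an up-move has probability p* = (R−d)/(u−d) = 0.7895 and values discount at R = 1.19.
Payoff layer (t=1): V(1,0)=35.7600, V(1,1)=77.6700
Node (0,0) S=199.0000: V=(p*·77.6700+(1−p*)·35.7600)/1.19=57.8545; Δ=(77.6700−35.7600)/(260.6900−147.2600)=0.3695; B=V−Δ·S=-15.6718
The time-0 hedge costs 57.8545, which is the no-arbitrage price.

(0,0): Delta=0.3695 Bond=-15.6718
V0=57.8545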